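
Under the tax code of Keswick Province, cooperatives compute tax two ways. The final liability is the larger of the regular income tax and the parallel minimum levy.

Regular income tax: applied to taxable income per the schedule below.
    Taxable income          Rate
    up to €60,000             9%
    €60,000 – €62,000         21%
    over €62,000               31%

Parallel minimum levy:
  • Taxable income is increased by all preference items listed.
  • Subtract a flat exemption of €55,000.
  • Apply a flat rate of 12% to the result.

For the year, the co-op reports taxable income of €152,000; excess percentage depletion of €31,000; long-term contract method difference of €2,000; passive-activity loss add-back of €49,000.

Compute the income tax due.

Regular income tax:
  €60,000 × 9% = €5,400
  €2,000 × 21% = €420
  €90,000 × 31% = €27,900
  → €33,720

Parallel minimum levy:
  Adjusted income: €152,000 + €31,000 + €2,000 + €49,000 = €234,000
  Less exemption €55,000 → base €179,000
  €179,000 × 12% = €21,480

€33,720 > €21,480, so the regular income tax governs.

€33,720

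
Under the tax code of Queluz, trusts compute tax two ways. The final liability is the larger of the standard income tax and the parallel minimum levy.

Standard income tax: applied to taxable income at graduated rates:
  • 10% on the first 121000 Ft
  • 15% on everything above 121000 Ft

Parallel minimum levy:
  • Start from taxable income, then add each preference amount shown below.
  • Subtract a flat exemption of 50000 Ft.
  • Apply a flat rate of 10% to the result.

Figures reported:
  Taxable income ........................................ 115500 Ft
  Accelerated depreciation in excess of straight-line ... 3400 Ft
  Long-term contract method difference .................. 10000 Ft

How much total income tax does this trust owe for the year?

Standard income tax:
  115500 Ft × 10% = 11550 Ft

Parallel minimum levy:
  Adjusted income: 115500 Ft + 3400 Ft + 10000 Ft = 128900 Ft
  Less exemption 50000 Ft → base 78900 Ft
  78900 Ft × 10% = 7890 Ft

11550 Ft > 7890 Ft, so the standard income tax governs.

11550 Ft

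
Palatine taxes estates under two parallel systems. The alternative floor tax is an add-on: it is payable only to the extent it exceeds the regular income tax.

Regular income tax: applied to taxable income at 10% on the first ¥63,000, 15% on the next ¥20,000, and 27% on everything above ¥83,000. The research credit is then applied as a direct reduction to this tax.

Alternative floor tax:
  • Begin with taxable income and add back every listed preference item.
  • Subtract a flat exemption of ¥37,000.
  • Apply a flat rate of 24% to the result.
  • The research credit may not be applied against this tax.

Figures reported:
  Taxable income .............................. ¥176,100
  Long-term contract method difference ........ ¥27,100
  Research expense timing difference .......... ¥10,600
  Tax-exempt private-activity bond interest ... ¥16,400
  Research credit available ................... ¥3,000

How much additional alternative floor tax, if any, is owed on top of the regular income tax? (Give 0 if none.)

Regular income tax:
  ¥63,000 × 10% = ¥6,300
  ¥20,000 × 15% = ¥3,000
  ¥93,100 × 27% = ¥25,137
  → ¥34,437
  Less research credit ¥3,000 → ¥31,437

Alternative floor tax:
  Adjusted income: ¥176,100 + ¥27,100 + ¥10,600 + ¥16,400 = ¥230,200
  Less exemption ¥37,000 → base ¥193,200
  ¥193,200 × 24% = ¥46,368

Excess of alternative floor tax over regular income tax: ¥46,368 − ¥31,437 = ¥14,931.

¥14,931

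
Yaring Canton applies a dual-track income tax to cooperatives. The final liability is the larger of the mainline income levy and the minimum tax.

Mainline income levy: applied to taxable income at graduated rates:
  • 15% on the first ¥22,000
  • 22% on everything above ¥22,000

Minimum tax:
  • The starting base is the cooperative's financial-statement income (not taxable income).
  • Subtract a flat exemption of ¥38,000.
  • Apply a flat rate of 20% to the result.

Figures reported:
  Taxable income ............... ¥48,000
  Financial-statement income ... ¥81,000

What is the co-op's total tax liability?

¥9,020

Minimum tax:
  Base (financial-statement income): ¥81,000
  Less exemption ¥38,000 → base ¥43,000
  ¥43,000 × 20% = ¥8,600

Mainline income levy:
  ¥22,000 × 15% = ¥3,300
  ¥26,000 × 22% = ¥5,720
  → ¥9,020

¥9,020 > ¥8,600, so the mainline income levy governs.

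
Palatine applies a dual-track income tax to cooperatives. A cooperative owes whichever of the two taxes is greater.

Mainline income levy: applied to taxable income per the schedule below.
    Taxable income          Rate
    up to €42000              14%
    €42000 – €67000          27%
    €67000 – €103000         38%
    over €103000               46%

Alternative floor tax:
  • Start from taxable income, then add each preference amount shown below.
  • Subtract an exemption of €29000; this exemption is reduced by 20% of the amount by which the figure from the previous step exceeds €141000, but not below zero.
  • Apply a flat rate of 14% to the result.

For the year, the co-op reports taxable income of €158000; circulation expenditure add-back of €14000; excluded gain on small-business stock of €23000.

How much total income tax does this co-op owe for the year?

€51610

Mainline income levy:
  €42000 × 14% = €5880
  €25000 × 27% = €6750
  €36000 × 38% = €13680
  €55000 × 46% = €25300
  → €51610

Alternative floor tax:
  Adjusted income: €158000 + €14000 + €23000 = €195000
  Exemption: €29000 − 20% × (€195000 − €141000) = €29000 − €10800 = €18200
  Base: €195000 − €18200 = €176800
  €176800 × 14% = €24752

€51610 > €24752, so the mainline income levy governs.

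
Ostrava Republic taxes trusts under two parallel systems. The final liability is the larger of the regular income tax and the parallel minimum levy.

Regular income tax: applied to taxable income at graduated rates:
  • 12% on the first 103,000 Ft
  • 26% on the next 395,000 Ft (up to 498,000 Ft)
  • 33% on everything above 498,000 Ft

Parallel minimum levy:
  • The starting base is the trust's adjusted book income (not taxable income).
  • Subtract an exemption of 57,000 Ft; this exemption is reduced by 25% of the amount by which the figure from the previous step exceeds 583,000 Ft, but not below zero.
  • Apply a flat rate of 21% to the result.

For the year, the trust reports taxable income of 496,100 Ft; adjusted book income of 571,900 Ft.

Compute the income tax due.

Parallel minimum levy:
  Base (adjusted book income): 571,900 Ft
  Exemption: 571,900 Ft ≤ 583,000 Ft, so full 57,000 Ft applies
  Base: 571,900 Ft − 57,000 Ft = 514,900 Ft
  514,900 Ft × 21% = 108,129 Ft

Regular income tax:
  103,000 Ft × 12% = 12,360 Ft
  393,100 Ft × 26% = 102,206 Ft
  → 114,566 Ft

114,566 Ft > 108,129 Ft, so the regular income tax governs.

114,566 Ft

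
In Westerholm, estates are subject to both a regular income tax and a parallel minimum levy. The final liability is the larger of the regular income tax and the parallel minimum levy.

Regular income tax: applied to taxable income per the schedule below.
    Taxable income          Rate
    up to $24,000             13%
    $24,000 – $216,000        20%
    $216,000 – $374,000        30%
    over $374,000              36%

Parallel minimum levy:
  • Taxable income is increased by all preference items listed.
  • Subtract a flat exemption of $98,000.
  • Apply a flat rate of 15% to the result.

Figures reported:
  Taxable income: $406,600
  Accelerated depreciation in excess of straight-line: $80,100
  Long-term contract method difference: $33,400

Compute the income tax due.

Regular income tax:
  $24,000 × 13% = $3,120
  $192,000 × 20% = $38,400
  $158,000 × 30% = $47,400
  $32,600 × 36% = $11,736
  → $100,656

Parallel minimum levy:
  Adjusted income: $406,600 + $80,100 + $33,400 = $520,100
  Less exemption $98,000 → base $422,100
  $422,100 × 15% = $63,315

$100,656 > $63,315, so the regular income tax governs.

$100,656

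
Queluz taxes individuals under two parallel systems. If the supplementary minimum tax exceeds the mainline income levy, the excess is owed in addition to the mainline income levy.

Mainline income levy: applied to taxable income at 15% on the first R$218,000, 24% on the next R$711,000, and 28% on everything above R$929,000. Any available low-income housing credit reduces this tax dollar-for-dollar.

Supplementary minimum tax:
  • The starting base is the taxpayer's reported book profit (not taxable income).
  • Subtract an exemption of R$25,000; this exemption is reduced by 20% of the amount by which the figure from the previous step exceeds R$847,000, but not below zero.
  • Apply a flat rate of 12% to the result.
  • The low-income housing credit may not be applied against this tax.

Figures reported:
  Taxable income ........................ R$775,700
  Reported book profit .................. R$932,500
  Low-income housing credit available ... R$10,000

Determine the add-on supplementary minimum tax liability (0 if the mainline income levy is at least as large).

Supplementary minimum tax:
  Base (reported book profit): R$932,500
  Exemption: R$25,000 − 20% × (R$932,500 − R$847,000) = R$25,000 − R$17,100 = R$7,900
  Base: R$932,500 − R$7,900 = R$924,600
  R$924,600 × 12% = R$110,952

Mainline income levy:
  R$218,000 × 15% = R$32,700
  R$557,700 × 24% = R$133,848
  → R$166,548
  Less low-income housing credit R$10,000 → R$156,548

R$110,952 ≤ R$156,548, so no add-on is due.

R$0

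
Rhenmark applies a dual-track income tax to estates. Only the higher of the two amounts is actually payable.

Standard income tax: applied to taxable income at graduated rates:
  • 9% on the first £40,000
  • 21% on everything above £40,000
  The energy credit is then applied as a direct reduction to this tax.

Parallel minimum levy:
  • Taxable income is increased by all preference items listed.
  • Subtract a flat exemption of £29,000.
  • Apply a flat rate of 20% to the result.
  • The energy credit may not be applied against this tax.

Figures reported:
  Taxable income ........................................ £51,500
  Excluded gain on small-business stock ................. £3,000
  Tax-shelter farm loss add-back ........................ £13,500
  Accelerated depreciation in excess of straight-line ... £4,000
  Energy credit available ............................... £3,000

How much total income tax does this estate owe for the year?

£8,600

Standard income tax:
  £40,000 × 9% = £3,600
  £11,500 × 21% = £2,415
  → £6,015
  Less energy credit £3,000 → £3,015

Parallel minimum levy:
  Adjusted income: £51,500 + £3,000 + £13,500 + £4,000 = £72,000
  Less exemption £29,000 → base £43,000
  £43,000 × 20% = £8,600

£8,600 > £3,015, so the parallel minimum levy is the binding amount.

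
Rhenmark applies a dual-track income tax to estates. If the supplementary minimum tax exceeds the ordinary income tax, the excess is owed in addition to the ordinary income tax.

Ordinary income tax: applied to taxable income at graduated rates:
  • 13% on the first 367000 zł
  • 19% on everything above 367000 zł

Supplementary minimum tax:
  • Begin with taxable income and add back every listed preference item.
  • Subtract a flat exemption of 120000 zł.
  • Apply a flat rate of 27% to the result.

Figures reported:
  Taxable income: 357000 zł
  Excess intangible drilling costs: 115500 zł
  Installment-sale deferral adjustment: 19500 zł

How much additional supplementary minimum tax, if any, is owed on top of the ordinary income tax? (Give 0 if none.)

54030 zł

Ordinary income tax:
  357000 zł × 13% = 46410 zł

Supplementary minimum tax:
  Adjusted income: 357000 zł + 115500 zł + 19500 zł = 492000 zł
  Less exemption 120000 zł → base 372000 zł
  372000 zł × 27% = 100440 zł

Excess of supplementary minimum tax over ordinary income tax: 100440 zł − 46410 zł = 54030 zł.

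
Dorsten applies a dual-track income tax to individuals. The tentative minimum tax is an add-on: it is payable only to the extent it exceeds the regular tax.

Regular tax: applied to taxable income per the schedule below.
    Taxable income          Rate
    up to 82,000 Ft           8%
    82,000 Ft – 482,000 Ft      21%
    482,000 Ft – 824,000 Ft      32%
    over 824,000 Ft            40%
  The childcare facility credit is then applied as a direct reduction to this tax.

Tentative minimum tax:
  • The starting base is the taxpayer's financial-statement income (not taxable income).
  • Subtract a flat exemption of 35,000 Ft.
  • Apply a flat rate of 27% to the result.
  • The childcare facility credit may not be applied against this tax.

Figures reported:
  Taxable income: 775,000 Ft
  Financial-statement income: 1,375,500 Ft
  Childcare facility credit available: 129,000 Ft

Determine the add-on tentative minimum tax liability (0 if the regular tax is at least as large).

Regular tax:
  82,000 Ft × 8% = 6,560 Ft
  400,000 Ft × 21% = 84,000 Ft
  293,000 Ft × 32% = 93,760 Ft
  → 184,320 Ft
  Less childcare facility credit 129,000 Ft → 55,320 Ft

Tentative minimum tax:
  Base (financial-statement income): 1,375,500 Ft
  Less exemption 35,000 Ft → base 1,340,500 Ft
  1,340,500 Ft × 27% = 361,935 Ft

Excess of tentative minimum tax over regular tax: 361,935 Ft − 55,320 Ft = 306,615 Ft.

306,615 Ft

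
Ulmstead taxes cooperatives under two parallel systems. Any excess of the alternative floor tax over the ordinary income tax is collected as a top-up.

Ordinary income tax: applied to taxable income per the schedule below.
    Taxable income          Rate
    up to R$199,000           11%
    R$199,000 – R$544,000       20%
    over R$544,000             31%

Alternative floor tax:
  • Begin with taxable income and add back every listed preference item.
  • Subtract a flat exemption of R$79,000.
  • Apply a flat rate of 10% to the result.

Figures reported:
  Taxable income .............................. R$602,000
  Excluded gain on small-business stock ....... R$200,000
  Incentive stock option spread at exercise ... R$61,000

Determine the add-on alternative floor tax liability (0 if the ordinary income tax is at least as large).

Ordinary income tax:
  R$199,000 × 11% = R$21,890
  R$345,000 × 20% = R$69,000
  R$58,000 × 31% = R$17,980
  → R$108,870

Alternative floor tax:
  Adjusted income: R$602,000 + R$200,000 + R$61,000 = R$863,000
  Less exemption R$79,000 → base R$784,000
  R$784,000 × 10% = R$78,400

R$78,400 ≤ R$108,870, so no add-on is due.

R$0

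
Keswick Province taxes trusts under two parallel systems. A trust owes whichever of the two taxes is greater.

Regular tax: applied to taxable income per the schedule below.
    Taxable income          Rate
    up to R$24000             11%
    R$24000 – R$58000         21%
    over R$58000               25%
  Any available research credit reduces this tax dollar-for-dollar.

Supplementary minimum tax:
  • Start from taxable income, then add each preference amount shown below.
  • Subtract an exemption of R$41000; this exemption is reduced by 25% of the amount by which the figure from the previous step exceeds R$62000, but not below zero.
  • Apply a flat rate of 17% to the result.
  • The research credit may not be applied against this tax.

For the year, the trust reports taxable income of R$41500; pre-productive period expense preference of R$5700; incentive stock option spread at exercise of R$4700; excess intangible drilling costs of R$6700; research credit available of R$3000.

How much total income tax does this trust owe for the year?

Supplementary minimum tax:
  Adjusted income: R$41500 + R$5700 + R$4700 + R$6700 = R$58600
  Exemption: R$58600 ≤ R$62000, so full R$41000 applies
  Base: R$58600 − R$41000 = R$17600
  R$17600 × 17% = R$2992

Regular tax:
  R$24000 × 11% = R$2640
  R$17500 × 21% = R$3675
  → R$6315
  Less research credit R$3000 → R$3315

R$3315 > R$2992, so the regular tax governs.

R$3315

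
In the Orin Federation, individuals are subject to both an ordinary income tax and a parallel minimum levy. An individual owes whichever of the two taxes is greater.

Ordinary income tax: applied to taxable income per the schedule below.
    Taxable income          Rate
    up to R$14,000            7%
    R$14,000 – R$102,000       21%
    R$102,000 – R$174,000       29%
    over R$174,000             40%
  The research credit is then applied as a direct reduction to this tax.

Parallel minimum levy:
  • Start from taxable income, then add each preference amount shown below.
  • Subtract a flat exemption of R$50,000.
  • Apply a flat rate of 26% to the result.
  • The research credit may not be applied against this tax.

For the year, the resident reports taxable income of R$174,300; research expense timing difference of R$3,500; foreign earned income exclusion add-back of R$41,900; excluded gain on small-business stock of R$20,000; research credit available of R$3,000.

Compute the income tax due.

R$49,322

Ordinary income tax:
  R$14,000 × 7% = R$980
  R$88,000 × 21% = R$18,480
  R$72,000 × 29% = R$20,880
  R$300 × 40% = R$120
  → R$40,460
  Less research credit R$3,000 → R$37,460

Parallel minimum levy:
  Adjusted income: R$174,300 + R$3,500 + R$41,900 + R$20,000 = R$239,700
  Less exemption R$50,000 → base R$189,700
  R$189,700 × 26% = R$49,322

R$49,322 > R$37,460, so the parallel minimum levy is the binding amount.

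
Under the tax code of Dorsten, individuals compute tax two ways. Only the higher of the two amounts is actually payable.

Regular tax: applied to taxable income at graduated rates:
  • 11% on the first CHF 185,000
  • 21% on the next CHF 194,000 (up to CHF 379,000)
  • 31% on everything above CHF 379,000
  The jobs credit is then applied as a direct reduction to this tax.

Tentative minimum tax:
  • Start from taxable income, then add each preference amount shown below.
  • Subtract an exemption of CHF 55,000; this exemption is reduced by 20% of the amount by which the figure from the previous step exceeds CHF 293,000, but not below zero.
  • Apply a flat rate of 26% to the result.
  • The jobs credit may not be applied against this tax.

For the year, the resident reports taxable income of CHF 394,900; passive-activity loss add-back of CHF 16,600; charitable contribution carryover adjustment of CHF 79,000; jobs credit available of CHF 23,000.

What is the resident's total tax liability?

Regular tax:
  CHF 185,000 × 11% = CHF 20,350
  CHF 194,000 × 21% = CHF 40,740
  CHF 15,900 × 31% = CHF 4,929
  → CHF 66,019
  Less jobs credit CHF 23,000 → CHF 43,019

Tentative minimum tax:
  Adjusted income: CHF 394,900 + CHF 16,600 + CHF 79,000 = CHF 490,500
  Exemption: CHF 55,000 − 20% × (CHF 490,500 − CHF 293,000) = CHF 55,000 − CHF 39,500 = CHF 15,500
  Base: CHF 490,500 − CHF 15,500 = CHF 475,000
  CHF 475,000 × 26% = CHF 123,500

CHF 123,500 > CHF 43,019, so the tentative minimum tax is the binding amount.

CHF 123,500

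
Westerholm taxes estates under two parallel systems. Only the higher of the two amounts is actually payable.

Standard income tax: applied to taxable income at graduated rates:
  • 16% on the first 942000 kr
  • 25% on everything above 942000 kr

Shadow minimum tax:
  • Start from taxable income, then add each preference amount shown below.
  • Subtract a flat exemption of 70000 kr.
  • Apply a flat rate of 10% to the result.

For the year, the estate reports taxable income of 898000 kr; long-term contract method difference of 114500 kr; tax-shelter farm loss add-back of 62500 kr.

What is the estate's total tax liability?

Standard income tax:
  898000 kr × 16% = 143680 kr

Shadow minimum tax:
  Adjusted income: 898000 kr + 114500 kr + 62500 kr = 1075000 kr
  Less exemption 70000 kr → base 1005000 kr
  1005000 kr × 10% = 100500 kr

143680 kr > 100500 kr, so the standard income tax governs.

143680 kr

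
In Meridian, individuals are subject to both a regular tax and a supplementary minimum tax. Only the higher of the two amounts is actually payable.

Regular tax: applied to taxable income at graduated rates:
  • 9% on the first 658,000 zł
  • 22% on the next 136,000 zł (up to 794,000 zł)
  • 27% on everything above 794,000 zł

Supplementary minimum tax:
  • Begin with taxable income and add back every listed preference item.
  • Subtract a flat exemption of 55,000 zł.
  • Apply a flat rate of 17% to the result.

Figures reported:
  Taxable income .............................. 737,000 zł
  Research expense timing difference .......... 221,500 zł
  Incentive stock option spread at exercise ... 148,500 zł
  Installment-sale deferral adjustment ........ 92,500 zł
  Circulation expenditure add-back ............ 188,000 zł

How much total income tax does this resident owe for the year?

Regular tax:
  658,000 zł × 9% = 59,220 zł
  79,000 zł × 22% = 17,380 zł
  → 76,600 zł

Supplementary minimum tax:
  Adjusted income: 737,000 zł + 221,500 zł + 148,500 zł + 92,500 zł + 188,000 zł = 1,387,500 zł
  Less exemption 55,000 zł → base 1,332,500 zł
  1,332,500 zł × 17% = 226,525 zł

226,525 zł > 76,600 zł, so the supplementary minimum tax is the binding amount.

226,525 zł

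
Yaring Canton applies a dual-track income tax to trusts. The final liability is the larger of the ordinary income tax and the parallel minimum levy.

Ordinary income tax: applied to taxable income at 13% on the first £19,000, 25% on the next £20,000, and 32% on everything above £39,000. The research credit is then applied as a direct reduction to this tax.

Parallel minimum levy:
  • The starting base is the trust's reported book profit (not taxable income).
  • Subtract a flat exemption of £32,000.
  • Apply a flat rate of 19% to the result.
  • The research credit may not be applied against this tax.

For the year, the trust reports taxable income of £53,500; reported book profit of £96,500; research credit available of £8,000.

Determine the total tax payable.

£12,255

Ordinary income tax:
  £19,000 × 13% = £2,470
  £20,000 × 25% = £5,000
  £14,500 × 32% = £4,640
  → £12,110
  Less research credit £8,000 → £4,110

Parallel minimum levy:
  Base (reported book profit): £96,500
  Less exemption £32,000 → base £64,500
  £64,500 × 19% = £12,255

£12,255 > £4,110, so the parallel minimum levy is the binding amount.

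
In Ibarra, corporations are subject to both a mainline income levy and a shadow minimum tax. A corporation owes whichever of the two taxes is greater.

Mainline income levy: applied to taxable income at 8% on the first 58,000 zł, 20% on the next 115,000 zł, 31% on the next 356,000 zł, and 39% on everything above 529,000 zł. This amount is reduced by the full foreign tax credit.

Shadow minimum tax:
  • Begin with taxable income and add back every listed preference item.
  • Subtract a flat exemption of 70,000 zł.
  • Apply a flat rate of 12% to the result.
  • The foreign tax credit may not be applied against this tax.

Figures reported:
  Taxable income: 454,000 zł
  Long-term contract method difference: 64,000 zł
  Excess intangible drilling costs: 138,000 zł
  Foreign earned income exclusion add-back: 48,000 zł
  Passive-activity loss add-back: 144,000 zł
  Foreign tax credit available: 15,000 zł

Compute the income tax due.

Shadow minimum tax:
  Adjusted income: 454,000 zł + 64,000 zł + 138,000 zł + 48,000 zł + 144,000 zł = 848,000 zł
  Less exemption 70,000 zł → base 778,000 zł
  778,000 zł × 12% = 93,360 zł

Mainline income levy:
  58,000 zł × 8% = 4,640 zł
  115,000 zł × 20% = 23,000 zł
  281,000 zł × 31% = 87,110 zł
  → 114,750 zł
  Less foreign tax credit 15,000 zł → 99,750 zł

99,750 zł > 93,360 zł, so the mainline income levy governs.

99,750 zł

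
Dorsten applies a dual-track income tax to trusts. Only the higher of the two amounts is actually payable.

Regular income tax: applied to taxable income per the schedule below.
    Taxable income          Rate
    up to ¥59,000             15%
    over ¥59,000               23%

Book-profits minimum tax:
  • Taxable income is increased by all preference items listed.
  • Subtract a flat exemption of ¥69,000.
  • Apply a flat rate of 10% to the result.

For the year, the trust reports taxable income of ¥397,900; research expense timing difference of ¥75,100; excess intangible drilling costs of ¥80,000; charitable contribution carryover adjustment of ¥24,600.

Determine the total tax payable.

¥86,797

Regular income tax:
  ¥59,000 × 15% = ¥8,850
  ¥338,900 × 23% = ¥77,947
  → ¥86,797

Book-profits minimum tax:
  Adjusted income: ¥397,900 + ¥75,100 + ¥80,000 + ¥24,600 = ¥577,600
  Less exemption ¥69,000 → base ¥508,600
  ¥508,600 × 10% = ¥50,860

¥86,797 > ¥50,860, so the regular income tax governs.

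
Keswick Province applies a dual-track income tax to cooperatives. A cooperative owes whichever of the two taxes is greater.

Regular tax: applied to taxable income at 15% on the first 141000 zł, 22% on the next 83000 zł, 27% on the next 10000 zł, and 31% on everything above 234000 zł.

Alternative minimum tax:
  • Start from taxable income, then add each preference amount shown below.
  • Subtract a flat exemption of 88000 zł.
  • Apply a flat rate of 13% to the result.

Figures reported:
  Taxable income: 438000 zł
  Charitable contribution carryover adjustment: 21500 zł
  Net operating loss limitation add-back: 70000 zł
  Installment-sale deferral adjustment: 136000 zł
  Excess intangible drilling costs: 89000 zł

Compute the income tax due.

105350 zł

Alternative minimum tax:
  Adjusted income: 438000 zł + 21500 zł + 70000 zł + 136000 zł + 89000 zł = 754500 zł
  Less exemption 88000 zł → base 666500 zł
  666500 zł × 13% = 86645 zł

Regular tax:
  141000 zł × 15% = 21150 zł
  83000 zł × 22% = 18260 zł
  10000 zł × 27% = 2700 zł
  204000 zł × 31% = 63240 zł
  → 105350 zł

105350 zł > 86645 zł, so the regular tax governs.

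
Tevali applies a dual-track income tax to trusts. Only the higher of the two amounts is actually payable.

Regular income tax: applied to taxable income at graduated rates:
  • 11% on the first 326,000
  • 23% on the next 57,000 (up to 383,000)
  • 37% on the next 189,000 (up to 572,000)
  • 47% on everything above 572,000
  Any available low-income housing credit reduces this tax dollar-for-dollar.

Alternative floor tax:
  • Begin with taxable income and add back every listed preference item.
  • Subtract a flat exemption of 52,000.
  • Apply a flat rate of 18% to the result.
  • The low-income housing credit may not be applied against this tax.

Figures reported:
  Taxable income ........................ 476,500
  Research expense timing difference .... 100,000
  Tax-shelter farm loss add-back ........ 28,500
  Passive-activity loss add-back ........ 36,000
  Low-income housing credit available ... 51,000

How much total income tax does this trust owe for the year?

106,020

Regular income tax:
  326,000 × 11% = 35,860
  57,000 × 23% = 13,110
  93,500 × 37% = 34,595
  → 83,565
  Less low-income housing credit 51,000 → 32,565

Alternative floor tax:
  Adjusted income: 476,500 + 100,000 + 28,500 + 36,000 = 641,000
  Less exemption 52,000 → base 589,000
  589,000 × 18% = 106,020

106,020 > 32,565, so the alternative floor tax is the binding amount.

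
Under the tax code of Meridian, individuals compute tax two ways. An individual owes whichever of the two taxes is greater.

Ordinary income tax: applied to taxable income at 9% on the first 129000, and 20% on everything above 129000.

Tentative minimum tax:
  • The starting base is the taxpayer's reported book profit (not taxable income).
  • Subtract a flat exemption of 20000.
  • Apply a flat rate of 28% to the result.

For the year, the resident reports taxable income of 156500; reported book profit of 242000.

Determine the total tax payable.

Tentative minimum tax:
  Base (reported book profit): 242000
  Less exemption 20000 → base 222000
  222000 × 28% = 62160

Ordinary income tax:
  129000 × 9% = 11610
  27500 × 20% = 5500
  → 17110

62160 > 17110, so the tentative minimum tax is the binding amount.

62160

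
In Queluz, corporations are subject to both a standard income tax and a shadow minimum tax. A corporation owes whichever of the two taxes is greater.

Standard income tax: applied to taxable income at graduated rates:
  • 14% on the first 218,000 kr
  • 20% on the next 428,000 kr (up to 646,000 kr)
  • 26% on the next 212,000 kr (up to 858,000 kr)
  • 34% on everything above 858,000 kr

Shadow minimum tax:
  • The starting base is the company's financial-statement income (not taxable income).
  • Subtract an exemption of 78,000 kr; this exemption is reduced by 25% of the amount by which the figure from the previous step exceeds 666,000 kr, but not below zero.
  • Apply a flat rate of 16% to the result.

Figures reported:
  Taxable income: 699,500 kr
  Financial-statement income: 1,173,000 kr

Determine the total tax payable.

187,680 kr

Shadow minimum tax:
  Base (financial-statement income): 1,173,000 kr
  Exemption: 25% × (1,173,000 kr − 666,000 kr) = 126,750 kr ≥ 78,000 kr, so the exemption is fully phased out
  Base: 1,173,000 kr − 0 kr = 1,173,000 kr
  1,173,000 kr × 16% = 187,680 kr

Standard income tax:
  218,000 kr × 14% = 30,520 kr
  428,000 kr × 20% = 85,600 kr
  53,500 kr × 26% = 13,910 kr
  → 130,030 kr

187,680 kr > 130,030 kr, so the shadow minimum tax is the binding amount.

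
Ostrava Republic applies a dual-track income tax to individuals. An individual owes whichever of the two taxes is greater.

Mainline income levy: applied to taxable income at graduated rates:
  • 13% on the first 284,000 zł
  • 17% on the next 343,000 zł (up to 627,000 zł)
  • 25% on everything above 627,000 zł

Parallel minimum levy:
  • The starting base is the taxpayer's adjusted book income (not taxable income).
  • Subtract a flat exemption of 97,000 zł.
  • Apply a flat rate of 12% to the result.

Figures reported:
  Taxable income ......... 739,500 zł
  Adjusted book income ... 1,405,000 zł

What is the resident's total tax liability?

156,960 zł

Mainline income levy:
  284,000 zł × 13% = 36,920 zł
  343,000 zł × 17% = 58,310 zł
  112,500 zł × 25% = 28,125 zł
  → 123,355 zł

Parallel minimum levy:
  Base (adjusted book income): 1,405,000 zł
  Less exemption 97,000 zł → base 1,308,000 zł
  1,308,000 zł × 12% = 156,960 zł

156,960 zł > 123,355 zł, so the parallel minimum levy is the binding amount.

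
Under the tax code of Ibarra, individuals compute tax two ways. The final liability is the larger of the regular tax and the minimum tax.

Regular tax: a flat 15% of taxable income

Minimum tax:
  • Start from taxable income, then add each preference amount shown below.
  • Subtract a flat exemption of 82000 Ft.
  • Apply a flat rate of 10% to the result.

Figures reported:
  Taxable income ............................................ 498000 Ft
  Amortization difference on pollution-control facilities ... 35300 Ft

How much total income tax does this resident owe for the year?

Regular tax:
  498000 Ft × 15% = 74700 Ft

Minimum tax:
  Adjusted income: 498000 Ft + 35300 Ft = 533300 Ft
  Less exemption 82000 Ft → base 451300 Ft
  451300 Ft × 10% = 45130 Ft

74700 Ft > 45130 Ft, so the regular tax governs.

74700 Ft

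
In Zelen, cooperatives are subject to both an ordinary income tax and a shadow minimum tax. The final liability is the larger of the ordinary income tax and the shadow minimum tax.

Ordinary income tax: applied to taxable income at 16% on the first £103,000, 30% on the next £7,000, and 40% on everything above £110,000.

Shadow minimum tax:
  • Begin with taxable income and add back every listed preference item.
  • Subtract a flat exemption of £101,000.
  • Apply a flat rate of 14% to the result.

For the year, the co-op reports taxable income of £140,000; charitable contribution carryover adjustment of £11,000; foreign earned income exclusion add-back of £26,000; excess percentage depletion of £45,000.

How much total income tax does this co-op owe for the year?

£30,580

Ordinary income tax:
  £103,000 × 16% = £16,480
  £7,000 × 30% = £2,100
  £30,000 × 40% = £12,000
  → £30,580

Shadow minimum tax:
  Adjusted income: £140,000 + £11,000 + £26,000 + £45,000 = £222,000
  Less exemption £101,000 → base £121,000
  £121,000 × 14% = £16,940

£30,580 > £16,940, so the ordinary income tax governs.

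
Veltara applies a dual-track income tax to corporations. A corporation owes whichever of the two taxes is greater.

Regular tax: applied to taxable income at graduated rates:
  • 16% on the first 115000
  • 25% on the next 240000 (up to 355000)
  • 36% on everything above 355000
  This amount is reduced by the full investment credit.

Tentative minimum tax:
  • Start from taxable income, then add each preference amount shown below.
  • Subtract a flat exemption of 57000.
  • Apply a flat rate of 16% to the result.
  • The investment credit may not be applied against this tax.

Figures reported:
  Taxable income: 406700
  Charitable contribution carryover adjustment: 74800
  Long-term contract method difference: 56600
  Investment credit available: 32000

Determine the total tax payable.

76976

Tentative minimum tax:
  Adjusted income: 406700 + 74800 + 56600 = 538100
  Less exemption 57000 → base 481100
  481100 × 16% = 76976

Regular tax:
  115000 × 16% = 18400
  240000 × 25% = 60000
  51700 × 36% = 18612
  → 97012
  Less investment credit 32000 → 65012

76976 > 65012, so the tentative minimum tax is the binding amount.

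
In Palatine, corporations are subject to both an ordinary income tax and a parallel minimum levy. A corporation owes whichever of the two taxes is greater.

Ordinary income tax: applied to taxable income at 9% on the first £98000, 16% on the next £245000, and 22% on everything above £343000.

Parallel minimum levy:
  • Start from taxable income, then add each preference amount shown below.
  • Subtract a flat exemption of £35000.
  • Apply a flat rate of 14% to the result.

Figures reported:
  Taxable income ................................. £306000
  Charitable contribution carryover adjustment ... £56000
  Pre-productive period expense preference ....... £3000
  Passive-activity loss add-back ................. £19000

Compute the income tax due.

Ordinary income tax:
  £98000 × 9% = £8820
  £208000 × 16% = £33280
  → £42100

Parallel minimum levy:
  Adjusted income: £306000 + £56000 + £3000 + £19000 = £384000
  Less exemption £35000 → base £349000
  £349000 × 14% = £48860

£48860 > £42100, so the parallel minimum levy is the binding amount.

£48860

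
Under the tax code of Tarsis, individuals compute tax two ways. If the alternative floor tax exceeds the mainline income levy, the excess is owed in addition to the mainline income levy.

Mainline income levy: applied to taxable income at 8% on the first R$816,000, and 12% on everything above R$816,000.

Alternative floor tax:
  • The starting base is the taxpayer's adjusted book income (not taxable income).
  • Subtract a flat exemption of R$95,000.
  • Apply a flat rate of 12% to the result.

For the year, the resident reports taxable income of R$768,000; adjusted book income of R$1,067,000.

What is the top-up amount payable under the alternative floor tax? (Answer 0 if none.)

R$55,200

Alternative floor tax:
  Base (adjusted book income): R$1,067,000
  Less exemption R$95,000 → base R$972,000
  R$972,000 × 12% = R$116,640

Mainline income levy:
  R$768,000 × 8% = R$61,440

Excess of alternative floor tax over mainline income levy: R$116,640 − R$61,440 = R$55,200.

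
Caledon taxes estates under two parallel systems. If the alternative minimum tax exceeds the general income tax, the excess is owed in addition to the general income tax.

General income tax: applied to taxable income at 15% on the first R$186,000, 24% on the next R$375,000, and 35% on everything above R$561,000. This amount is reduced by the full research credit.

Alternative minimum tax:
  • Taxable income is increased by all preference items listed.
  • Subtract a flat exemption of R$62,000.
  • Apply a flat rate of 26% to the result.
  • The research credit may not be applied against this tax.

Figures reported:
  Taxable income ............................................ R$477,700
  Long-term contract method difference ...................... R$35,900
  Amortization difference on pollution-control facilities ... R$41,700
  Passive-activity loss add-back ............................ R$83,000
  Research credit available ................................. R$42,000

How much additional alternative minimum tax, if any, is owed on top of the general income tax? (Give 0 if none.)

General income tax:
  R$186,000 × 15% = R$27,900
  R$291,700 × 24% = R$70,008
  → R$97,908
  Less research credit R$42,000 → R$55,908

Alternative minimum tax:
  Adjusted income: R$477,700 + R$35,900 + R$41,700 + R$83,000 = R$638,300
  Less exemption R$62,000 → base R$576,300
  R$576,300 × 26% = R$149,838

Excess of alternative minimum tax over general income tax: R$149,838 − R$55,908 = R$93,930.

R$93,930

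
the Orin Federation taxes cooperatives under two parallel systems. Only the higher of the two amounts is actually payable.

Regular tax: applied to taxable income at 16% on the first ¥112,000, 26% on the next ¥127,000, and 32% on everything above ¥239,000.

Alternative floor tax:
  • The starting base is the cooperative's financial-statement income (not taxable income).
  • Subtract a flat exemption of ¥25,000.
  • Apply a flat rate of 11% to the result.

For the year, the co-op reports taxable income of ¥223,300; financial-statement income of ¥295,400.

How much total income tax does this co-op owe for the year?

Regular tax:
  ¥112,000 × 16% = ¥17,920
  ¥111,300 × 26% = ¥28,938
  → ¥46,858

Alternative floor tax:
  Base (financial-statement income): ¥295,400
  Less exemption ¥25,000 → base ¥270,400
  ¥270,400 × 11% = ¥29,744

¥46,858 > ¥29,744, so the regular tax governs.

¥46,858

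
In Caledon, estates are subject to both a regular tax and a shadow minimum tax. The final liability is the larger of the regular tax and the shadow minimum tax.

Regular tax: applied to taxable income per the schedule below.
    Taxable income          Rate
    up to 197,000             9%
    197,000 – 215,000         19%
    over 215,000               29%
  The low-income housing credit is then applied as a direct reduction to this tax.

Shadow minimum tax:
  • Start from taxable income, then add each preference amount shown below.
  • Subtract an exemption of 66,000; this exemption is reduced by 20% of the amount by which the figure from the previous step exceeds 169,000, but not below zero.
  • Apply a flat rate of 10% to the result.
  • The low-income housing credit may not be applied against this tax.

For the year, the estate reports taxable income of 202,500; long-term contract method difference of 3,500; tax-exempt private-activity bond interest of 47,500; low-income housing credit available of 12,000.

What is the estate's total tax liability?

20,440

Regular tax:
  197,000 × 9% = 17,730
  5,500 × 19% = 1,045
  → 18,775
  Less low-income housing credit 12,000 → 6,775

Shadow minimum tax:
  Adjusted income: 202,500 + 3,500 + 47,500 = 253,500
  Exemption: 66,000 − 20% × (253,500 − 169,000) = 66,000 − 16,900 = 49,100
  Base: 253,500 − 49,100 = 204,400
  204,400 × 10% = 20,440

20,440 > 6,775, so the shadow minimum tax is the binding amount.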